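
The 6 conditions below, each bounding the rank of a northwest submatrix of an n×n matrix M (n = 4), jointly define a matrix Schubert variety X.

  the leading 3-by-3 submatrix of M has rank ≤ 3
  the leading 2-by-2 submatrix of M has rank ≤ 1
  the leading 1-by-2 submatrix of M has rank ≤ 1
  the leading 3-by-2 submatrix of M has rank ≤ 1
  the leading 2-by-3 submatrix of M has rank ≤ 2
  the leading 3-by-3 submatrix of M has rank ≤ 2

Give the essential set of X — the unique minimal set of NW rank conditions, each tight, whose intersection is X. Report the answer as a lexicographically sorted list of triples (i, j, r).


Recovering R(i,j) via the rank-extension bound from the 6 conditions:

  i=1: 1, 1, 1, 1
  i=2: 1, 1, 2, 2
  i=3: 1, 1, 2, 3
  i=4: 1, 2, 3, 4

second differences of R give the permutation w = (1, 3, 4, 2).

Rothe diagram D(w) (2 cells), 1 SE-corner (essential condition):

[(3, 2, 1)]


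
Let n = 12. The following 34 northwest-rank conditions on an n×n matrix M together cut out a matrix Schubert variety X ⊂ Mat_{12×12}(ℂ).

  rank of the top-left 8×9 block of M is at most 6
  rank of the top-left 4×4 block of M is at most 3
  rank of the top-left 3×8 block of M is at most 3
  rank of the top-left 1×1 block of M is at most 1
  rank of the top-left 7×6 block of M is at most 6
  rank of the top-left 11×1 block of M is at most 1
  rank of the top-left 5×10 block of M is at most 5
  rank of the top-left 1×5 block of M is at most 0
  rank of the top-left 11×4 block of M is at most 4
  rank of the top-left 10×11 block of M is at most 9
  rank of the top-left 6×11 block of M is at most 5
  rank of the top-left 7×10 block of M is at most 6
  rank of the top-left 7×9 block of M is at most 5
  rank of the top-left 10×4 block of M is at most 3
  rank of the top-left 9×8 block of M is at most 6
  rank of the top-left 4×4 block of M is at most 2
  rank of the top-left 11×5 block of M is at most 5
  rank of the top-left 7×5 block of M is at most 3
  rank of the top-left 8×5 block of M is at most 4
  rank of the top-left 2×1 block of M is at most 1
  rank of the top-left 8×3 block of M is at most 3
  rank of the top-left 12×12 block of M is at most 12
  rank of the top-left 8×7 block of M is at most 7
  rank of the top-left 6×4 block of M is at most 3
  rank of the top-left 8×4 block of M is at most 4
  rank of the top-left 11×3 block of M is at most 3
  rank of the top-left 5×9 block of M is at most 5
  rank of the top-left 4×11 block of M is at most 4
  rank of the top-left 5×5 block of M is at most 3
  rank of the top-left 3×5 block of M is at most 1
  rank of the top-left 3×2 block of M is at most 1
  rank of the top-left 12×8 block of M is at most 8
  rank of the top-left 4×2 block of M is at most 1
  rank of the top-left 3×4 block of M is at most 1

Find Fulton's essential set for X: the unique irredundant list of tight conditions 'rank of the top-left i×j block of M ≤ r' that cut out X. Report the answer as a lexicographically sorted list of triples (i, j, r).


Propagating the 34 rank bounds to every northwest block:

  0 0 0 0 0 1 1 1 1 1 1 1
  1 1 1 1 1 2 2 2 2 2 2 2
  1 1 1 1 1 2 3 3 3 3 3 3
  1 1 2 2 2 3 4 4 4 4 4 4
  1 2 3 3 3 4 5 5 5 5 5 5
  1 2 3 3 3 4 5 5 5 5 5 6
  1 2 3 3 3 4 5 5 5 6 6 7
  1 2 3 3 4 5 6 6 6 7 7 8
  1 2 3 3 4 5 6 6 7 8 8 9
  1 2 3 3 4 5 6 7 8 9 9 10
  1 2 3 4 5 6 7 8 9 10 10 11
  1 2 3 4 5 6 7 8 9 10 11 12

giving w = (6, 1, 7, 3, 2, 12, 10, 5, 9, 8, 4, 11) via Δ²R.

8 SE-corners of the 24-cell Rothe diagram give Ess(w):

[(1, 5, 0), (3, 5, 1), (4, 2, 1), (6, 11, 5), (7, 5, 3), (7, 9, 5), (9, 8, 6), (10, 4, 3)]


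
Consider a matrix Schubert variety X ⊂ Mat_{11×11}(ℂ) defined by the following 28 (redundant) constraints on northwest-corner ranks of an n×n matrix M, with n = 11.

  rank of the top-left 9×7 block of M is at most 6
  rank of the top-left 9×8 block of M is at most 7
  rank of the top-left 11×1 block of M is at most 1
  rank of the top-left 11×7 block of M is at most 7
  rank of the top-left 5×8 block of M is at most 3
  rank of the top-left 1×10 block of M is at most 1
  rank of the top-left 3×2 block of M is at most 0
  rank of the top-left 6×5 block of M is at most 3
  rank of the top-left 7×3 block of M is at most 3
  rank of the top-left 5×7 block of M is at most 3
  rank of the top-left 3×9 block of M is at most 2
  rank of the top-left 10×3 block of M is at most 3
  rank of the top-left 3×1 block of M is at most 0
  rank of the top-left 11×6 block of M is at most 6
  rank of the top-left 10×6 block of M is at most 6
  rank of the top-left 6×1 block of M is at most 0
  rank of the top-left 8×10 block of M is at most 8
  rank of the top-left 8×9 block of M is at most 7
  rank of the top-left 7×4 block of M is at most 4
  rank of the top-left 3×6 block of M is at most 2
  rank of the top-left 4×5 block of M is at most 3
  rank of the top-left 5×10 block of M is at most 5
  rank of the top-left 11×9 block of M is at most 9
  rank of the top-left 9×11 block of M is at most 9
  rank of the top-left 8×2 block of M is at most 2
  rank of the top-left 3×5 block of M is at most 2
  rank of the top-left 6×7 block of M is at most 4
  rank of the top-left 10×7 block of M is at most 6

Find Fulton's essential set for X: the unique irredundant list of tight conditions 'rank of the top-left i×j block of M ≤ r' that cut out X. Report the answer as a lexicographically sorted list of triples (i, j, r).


Recovering R(i,j) via the rank-extension bound from the 28 conditions:

  R[1]: 0 | 0 | 1 | 1 | 1 | 1 | 1 | 1 | 1 | 1 | 1
  R[2]: 0 | 0 | 1 | 2 | 2 | 2 | 2 | 2 | 2 | 2 | 2
  R[3]: 0 | 0 | 1 | 2 | 2 | 2 | 2 | 2 | 2 | 3 | 3
  R[4]: 0 | 1 | 2 | 3 | 3 | 3 | 3 | 3 | 3 | 4 | 4
  R[5]: 0 | 1 | 2 | 3 | 3 | 3 | 3 | 3 | 4 | 5 | 5
  R[6]: 0 | 1 | 2 | 3 | 3 | 4 | 4 | 4 | 5 | 6 | 6
  R[7]: 1 | 2 | 3 | 4 | 4 | 5 | 5 | 5 | 6 | 7 | 7
  R[8]: 1 | 2 | 3 | 4 | 5 | 6 | 6 | 6 | 7 | 8 | 8
  R[9]: 1 | 2 | 3 | 4 | 5 | 6 | 6 | 7 | 8 | 9 | 9
  R[10]: 1 | 2 | 3 | 4 | 5 | 6 | 6 | 7 | 8 | 9 | 10
  R[11]: 1 | 2 | 3 | 4 | 5 | 6 | 7 | 8 | 9 | 10 | 11

giving w = (3, 4, 10, 2, 9, 6, 1, 5, 8, 11, 7) via Δ²R.

Fulton essential set (6 of the 21 Rothe cells):

[(3, 2, 0), (3, 9, 2), (5, 8, 3), (6, 1, 0), (6, 5, 3), (10, 7, 6)]


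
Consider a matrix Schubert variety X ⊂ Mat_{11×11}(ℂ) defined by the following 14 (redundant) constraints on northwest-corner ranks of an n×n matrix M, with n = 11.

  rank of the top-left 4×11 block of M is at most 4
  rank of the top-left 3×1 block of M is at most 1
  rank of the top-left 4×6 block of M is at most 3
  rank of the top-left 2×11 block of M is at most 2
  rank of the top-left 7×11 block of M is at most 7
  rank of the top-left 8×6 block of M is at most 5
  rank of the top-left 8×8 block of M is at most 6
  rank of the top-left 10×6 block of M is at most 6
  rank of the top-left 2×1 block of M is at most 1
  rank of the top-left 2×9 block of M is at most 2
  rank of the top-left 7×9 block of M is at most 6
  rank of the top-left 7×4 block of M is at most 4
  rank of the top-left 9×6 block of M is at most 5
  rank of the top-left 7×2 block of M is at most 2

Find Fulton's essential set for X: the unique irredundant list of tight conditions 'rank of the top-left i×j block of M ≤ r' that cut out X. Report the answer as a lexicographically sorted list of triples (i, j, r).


Computing R[i][j] = min implied NW-rank bound (n=11, 14 conditions):

  i=1: 1 1 1 1 1 1 1 1 1 1 1
  i=2: 1 2 2 2 2 2 2 2 2 2 2
  i=3: 1 2 3 3 3 3 3 3 3 3 3
  i=4: 1 2 3 3 3 3 4 4 4 4 4
  i=5: 1 2 3 4 4 4 5 5 5 5 5
  i=6: 1 2 3 4 5 5 6 6 6 6 6
  i=7: 1 2 3 4 5 5 6 6 6 7 7
  i=8: 1 2 3 4 5 5 6 6 7 8 8
  i=9: 1 2 3 4 5 5 6 7 8 9 9
  i=10: 1 2 3 4 5 6 7 8 9 10 10
  i=11: 1 2 3 4 5 6 7 8 9 10 11

hence w(1..11) = (1, 2, 3, 7, 4, 5, 10, 9, 8, 6, 11).

4 SE-corners of the 9-cell Rothe diagram give Ess(w):

[(4, 6, 3), (7, 9, 6), (8, 8, 6), (9, 6, 5)]


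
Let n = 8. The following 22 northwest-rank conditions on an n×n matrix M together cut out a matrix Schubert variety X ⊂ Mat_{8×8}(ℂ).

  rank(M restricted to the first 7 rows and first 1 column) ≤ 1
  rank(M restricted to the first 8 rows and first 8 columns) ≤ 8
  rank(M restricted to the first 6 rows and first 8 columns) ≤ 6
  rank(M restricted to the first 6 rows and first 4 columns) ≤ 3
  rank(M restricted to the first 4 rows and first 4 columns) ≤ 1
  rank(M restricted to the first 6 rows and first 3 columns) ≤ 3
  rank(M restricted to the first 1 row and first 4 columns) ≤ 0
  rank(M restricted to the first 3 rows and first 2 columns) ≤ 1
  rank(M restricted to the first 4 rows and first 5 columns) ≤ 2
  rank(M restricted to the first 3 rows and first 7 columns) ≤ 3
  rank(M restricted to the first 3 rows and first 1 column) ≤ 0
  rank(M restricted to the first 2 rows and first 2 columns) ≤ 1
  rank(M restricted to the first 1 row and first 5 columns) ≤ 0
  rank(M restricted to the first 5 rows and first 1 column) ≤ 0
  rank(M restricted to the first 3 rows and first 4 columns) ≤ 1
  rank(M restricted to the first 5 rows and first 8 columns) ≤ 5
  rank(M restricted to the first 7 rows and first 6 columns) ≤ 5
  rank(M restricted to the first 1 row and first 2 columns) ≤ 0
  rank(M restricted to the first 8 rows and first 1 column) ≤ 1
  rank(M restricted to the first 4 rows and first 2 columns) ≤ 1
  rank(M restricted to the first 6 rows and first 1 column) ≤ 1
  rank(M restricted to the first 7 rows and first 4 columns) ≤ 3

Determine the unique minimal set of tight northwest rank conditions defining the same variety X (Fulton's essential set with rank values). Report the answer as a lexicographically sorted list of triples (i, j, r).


Recovering R(i,j) via the rank-extension bound from the 22 conditions:

  i=1: 0  0  0  0  0  1  1  1
  i=2: 0  1  1  1  1  2  2  2
  i=3: 0  1  1  1  2  3  3  3
  i=4: 0  1  1  1  2  3  4  4
  i=5: 0  1  2  2  3  4  5  5
  i=6: 1  2  3  3  4  5  6  6
  i=7: 1  2  3  3  4  5  6  7
  i=8: 1  2  3  4  5  6  7  8

the unique w with this rank table is (6, 2, 5, 7, 3, 1, 8, 4).

|D(w)|=14, |Ess(w)|=4:

[(1, 5, 0), (4, 4, 1), (5, 1, 0), (7, 4, 3)]


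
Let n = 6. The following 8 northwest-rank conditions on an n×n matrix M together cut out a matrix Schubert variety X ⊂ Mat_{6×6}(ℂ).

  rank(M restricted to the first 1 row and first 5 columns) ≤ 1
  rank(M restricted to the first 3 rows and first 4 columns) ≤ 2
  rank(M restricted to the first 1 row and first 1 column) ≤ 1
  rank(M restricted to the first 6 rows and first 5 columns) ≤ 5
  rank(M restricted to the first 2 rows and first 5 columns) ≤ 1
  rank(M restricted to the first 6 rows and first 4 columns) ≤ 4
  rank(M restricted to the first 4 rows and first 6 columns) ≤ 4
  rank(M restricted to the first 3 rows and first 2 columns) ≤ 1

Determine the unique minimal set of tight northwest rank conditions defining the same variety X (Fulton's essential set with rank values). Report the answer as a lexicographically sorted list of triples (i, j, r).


The tightest implied rank at each (i,j), from the 8 conditions:

  row 1: 1  1  1  1  1  1
  row 2: 1  1  1  1  1  2
  row 3: 1  1  2  2  2  3
  row 4: 1  2  3  3  3  4
  row 5: 1  2  3  4  4  5
  row 6: 1  2  3  4  5  6

the unique w with this rank table is (1, 6, 3, 2, 4, 5).

Rothe diagram D(w) (5 cells), 2 SE-corners (essential conditions):

[(2, 5, 1), (3, 2, 1)]


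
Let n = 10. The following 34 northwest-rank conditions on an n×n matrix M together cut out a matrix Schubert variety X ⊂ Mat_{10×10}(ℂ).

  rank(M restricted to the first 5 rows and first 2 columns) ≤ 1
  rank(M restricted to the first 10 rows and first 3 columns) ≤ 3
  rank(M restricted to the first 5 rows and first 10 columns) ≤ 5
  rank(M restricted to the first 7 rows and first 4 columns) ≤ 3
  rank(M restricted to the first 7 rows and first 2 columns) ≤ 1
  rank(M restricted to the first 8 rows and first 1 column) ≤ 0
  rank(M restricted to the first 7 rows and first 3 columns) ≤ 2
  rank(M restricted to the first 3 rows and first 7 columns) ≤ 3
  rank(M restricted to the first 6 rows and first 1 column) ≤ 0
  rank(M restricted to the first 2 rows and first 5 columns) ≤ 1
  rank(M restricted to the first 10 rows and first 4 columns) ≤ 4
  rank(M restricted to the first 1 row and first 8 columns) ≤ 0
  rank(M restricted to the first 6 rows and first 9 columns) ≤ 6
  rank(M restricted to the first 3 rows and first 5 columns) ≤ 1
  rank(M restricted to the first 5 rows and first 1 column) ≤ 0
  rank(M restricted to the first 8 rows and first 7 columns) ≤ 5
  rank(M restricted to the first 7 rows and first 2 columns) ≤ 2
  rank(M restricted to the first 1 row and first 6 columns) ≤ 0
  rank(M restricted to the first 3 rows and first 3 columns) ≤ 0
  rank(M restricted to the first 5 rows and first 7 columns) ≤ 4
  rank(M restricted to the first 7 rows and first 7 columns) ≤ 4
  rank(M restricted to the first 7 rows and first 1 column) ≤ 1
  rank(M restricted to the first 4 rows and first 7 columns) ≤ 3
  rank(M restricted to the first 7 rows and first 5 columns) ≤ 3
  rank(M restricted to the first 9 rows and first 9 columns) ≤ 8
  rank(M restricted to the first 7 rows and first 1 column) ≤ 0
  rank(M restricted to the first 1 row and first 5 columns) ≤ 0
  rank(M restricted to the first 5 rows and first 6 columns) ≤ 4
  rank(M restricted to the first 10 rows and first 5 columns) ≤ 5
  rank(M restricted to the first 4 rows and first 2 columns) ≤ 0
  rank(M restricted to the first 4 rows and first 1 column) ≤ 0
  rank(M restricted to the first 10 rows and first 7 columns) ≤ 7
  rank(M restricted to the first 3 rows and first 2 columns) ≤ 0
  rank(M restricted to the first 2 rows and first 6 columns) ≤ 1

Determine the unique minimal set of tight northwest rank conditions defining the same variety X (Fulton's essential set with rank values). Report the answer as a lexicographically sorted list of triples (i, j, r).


Reconstructing r_w from the 34 given conditions:

  i=1: 0, 0, 0, 0, 0, 0, 0, 0, 1, 1
  i=2: 0, 0, 0, 1, 1, 1, 1, 1, 2, 2
  i=3: 0, 0, 0, 1, 1, 2, 2, 2, 3, 3
  i=4: 0, 0, 1, 2, 2, 3, 3, 3, 4, 4
  i=5: 0, 1, 2, 3, 3, 4, 4, 4, 5, 5
  i=6: 0, 1, 2, 3, 3, 4, 4, 5, 6, 6
  i=7: 0, 1, 2, 3, 3, 4, 4, 5, 6, 7
  i=8: 0, 1, 2, 3, 4, 5, 5, 6, 7, 8
  i=9: 1, 2, 3, 4, 5, 6, 6, 7, 8, 9
  i=10: 1, 2, 3, 4, 5, 6, 7, 8, 9, 10

reading off 1-entries of Δ²R: w = (9, 4, 6, 3, 2, 8, 10, 5, 1, 7).

Rothe diagram D(w) (25 cells), 7 SE-corners (essential conditions):

[(1, 8, 0), (3, 3, 0), (3, 5, 1), (4, 2, 0), (7, 5, 3), (7, 7, 4), (8, 1, 0)]


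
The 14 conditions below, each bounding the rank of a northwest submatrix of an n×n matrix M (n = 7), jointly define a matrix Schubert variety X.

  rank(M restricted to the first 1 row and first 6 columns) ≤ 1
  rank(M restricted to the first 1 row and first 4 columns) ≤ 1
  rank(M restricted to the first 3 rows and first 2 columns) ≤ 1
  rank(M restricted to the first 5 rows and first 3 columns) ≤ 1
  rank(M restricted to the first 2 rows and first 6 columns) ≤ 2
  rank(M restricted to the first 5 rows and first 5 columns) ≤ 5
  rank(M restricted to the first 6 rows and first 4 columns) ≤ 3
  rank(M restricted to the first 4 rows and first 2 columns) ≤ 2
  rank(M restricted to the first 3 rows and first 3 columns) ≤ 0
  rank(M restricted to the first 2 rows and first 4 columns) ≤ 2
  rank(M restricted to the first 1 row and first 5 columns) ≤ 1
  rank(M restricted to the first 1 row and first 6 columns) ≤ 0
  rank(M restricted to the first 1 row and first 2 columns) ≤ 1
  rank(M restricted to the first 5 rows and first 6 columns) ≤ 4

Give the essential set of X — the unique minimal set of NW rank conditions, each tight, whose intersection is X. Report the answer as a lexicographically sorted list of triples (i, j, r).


Rank table r_w(7×7) implied by the 14 constraints:

  i=1: 0, 0, 0, 0, 0, 0, 1
  i=2: 0, 0, 0, 1, 1, 1, 2
  i=3: 0, 0, 0, 1, 2, 2, 3
  i=4: 1, 1, 1, 2, 3, 3, 4
  i=5: 1, 1, 1, 2, 3, 4, 5
  i=6: 1, 2, 2, 3, 4, 5, 6
  i=7: 1, 2, 3, 4, 5, 6, 7

second differences of R give the permutation w = (7, 4, 5, 1, 6, 2, 3).

3 SE-corners of the 14-cell Rothe diagram give Ess(w):

[(1, 6, 0), (3, 3, 0), (5, 3, 1)]


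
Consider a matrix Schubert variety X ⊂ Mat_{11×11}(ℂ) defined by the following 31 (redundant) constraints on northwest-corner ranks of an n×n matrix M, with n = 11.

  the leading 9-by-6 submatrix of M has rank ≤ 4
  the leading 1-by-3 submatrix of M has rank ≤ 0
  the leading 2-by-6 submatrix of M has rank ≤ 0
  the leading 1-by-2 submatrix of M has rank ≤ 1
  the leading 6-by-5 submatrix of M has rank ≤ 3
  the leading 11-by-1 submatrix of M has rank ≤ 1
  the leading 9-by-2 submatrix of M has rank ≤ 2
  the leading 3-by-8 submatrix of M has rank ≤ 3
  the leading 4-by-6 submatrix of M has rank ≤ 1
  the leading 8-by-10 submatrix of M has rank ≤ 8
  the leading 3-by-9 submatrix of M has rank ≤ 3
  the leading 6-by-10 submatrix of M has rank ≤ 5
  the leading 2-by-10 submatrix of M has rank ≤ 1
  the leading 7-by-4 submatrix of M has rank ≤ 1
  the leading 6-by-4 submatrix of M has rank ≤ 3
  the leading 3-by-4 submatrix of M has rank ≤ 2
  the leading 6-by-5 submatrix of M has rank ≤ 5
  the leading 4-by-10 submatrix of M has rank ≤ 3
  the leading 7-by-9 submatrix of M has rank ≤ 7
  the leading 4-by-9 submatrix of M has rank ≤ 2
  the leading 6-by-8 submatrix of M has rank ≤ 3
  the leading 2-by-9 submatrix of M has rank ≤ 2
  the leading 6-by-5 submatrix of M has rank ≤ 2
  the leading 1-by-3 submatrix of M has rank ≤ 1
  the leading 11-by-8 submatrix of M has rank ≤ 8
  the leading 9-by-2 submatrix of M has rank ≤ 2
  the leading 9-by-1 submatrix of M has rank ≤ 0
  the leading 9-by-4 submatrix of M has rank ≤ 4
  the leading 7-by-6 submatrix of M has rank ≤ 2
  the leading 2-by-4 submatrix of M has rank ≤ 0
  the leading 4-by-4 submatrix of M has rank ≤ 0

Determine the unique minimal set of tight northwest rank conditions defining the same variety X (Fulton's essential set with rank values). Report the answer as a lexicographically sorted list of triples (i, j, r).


Rank table r_w(11×11) implied by the 31 constraints:

  row 1: 0 0 0 0 0 0 1 1 1 1 1
  row 2: 0 0 0 0 0 0 1 1 1 1 2
  row 3: 0 0 0 0 1 1 2 2 2 2 3
  row 4: 0 0 0 0 1 1 2 2 2 3 4
  row 5: 0 1 1 1 2 2 3 3 3 4 5
  row 6: 0 1 1 1 2 2 3 3 4 5 6
  row 7: 0 1 1 1 2 2 3 4 5 6 7
  row 8: 0 1 2 2 3 3 4 5 6 7 8
  row 9: 0 1 2 3 4 4 5 6 7 8 9
  row 10: 1 2 3 4 5 5 6 7 8 9 10
  row 11: 1 2 3 4 5 6 7 8 9 10 11

second differences of R give the permutation w = (7, 11, 5, 10, 2, 9, 8, 3, 4, 1, 6).

D(w) has 38 cells with 9 SE-corners; essential set:

[(2, 6, 0), (2, 10, 1), (4, 4, 0), (4, 6, 1), (4, 9, 2), (6, 8, 3), (7, 4, 1), (7, 6, 2), (9, 1, 0)]


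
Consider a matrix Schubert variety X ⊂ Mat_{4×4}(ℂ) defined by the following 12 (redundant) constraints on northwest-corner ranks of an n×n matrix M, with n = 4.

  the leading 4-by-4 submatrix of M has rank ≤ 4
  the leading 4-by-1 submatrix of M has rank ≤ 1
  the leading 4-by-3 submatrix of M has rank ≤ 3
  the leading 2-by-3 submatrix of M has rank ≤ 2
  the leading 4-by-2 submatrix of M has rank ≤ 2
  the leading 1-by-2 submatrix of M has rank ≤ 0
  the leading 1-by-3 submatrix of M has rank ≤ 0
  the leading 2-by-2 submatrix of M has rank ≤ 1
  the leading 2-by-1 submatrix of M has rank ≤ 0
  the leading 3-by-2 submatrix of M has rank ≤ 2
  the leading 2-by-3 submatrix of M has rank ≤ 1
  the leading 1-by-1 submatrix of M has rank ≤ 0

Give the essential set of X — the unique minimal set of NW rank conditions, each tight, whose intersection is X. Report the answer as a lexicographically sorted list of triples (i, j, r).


Reconstructing r_w from the 12 given conditions:

  0 | 0 | 0 | 1
  0 | 1 | 1 | 2
  1 | 2 | 2 | 3
  1 | 2 | 3 | 4

reading off 1-entries of Δ²R: w = (4, 2, 1, 3).

|D(w)|=4, |Ess(w)|=2:

[(1, 3, 0), (2, 1, 0)]


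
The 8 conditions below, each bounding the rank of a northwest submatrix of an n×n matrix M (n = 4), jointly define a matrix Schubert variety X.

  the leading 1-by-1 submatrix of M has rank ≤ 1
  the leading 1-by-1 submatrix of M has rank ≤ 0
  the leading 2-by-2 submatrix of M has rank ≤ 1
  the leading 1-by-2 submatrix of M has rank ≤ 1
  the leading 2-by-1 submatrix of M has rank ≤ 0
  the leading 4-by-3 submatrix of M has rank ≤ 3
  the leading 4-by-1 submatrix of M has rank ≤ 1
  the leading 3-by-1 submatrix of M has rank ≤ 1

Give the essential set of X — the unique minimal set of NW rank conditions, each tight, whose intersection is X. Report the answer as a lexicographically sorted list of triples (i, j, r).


Reconstructing r_w from the 8 given conditions:

  i=1: 0, 1, 1, 1
  i=2: 0, 1, 2, 2
  i=3: 1, 2, 3, 3
  i=4: 1, 2, 3, 4

second differences of R give the permutation w = (2, 3, 1, 4).

ℓ(w)=2; the 1 essential cell (i,j,r):

[(2, 1, 0)]


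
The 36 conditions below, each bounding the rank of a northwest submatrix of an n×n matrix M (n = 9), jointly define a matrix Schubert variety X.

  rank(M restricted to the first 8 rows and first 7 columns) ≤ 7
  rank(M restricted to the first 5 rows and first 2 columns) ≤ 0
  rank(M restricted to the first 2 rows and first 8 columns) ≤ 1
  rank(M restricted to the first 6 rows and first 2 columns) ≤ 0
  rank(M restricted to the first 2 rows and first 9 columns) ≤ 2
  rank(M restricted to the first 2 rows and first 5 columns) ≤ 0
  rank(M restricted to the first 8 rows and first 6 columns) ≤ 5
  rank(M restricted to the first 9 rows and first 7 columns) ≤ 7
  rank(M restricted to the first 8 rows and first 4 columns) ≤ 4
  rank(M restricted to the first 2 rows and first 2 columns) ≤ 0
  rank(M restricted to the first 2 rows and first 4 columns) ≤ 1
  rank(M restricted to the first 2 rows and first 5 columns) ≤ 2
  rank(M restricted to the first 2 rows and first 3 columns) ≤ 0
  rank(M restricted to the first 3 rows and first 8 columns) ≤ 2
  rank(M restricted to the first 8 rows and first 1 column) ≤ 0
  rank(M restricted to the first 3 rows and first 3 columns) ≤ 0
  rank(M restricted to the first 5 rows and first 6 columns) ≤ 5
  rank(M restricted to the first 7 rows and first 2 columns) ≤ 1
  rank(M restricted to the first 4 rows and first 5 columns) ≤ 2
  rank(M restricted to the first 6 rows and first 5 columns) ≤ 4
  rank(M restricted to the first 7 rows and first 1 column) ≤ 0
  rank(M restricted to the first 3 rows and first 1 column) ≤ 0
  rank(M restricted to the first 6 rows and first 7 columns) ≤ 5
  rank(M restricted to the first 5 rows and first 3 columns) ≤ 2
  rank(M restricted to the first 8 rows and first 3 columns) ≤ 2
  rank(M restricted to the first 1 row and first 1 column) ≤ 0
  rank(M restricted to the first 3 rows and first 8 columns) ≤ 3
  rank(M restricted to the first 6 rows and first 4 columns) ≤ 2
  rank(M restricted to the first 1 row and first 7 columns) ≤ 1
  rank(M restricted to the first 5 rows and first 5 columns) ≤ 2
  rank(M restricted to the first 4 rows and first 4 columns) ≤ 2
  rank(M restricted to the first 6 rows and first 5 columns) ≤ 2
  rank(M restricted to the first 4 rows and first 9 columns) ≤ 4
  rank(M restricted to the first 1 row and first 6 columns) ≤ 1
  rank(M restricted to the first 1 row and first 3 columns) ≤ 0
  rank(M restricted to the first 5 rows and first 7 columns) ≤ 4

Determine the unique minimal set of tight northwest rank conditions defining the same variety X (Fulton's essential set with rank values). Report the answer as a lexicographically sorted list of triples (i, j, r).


Computing R[i][j] = min implied NW-rank bound (n=9, 36 conditions):

  R[1]: 0 0 0 0 0 1 1 1 1
  R[2]: 0 0 0 0 0 1 1 1 2
  R[3]: 0 0 0 1 1 2 2 2 3
  R[4]: 0 0 1 2 2 3 3 3 4
  R[5]: 0 0 1 2 2 3 4 4 5
  R[6]: 0 0 1 2 2 3 4 5 6
  R[7]: 0 1 2 3 3 4 5 6 7
  R[8]: 0 1 2 3 4 5 6 7 8
  R[9]: 1 2 3 4 5 6 7 8 9

the unique w with this rank table is (6, 9, 4, 3, 7, 8, 2, 5, 1).

Fulton essential set (6 of the 25 Rothe cells):

[(2, 5, 0), (2, 8, 1), (3, 3, 0), (6, 2, 0), (6, 5, 2), (8, 1, 0)]


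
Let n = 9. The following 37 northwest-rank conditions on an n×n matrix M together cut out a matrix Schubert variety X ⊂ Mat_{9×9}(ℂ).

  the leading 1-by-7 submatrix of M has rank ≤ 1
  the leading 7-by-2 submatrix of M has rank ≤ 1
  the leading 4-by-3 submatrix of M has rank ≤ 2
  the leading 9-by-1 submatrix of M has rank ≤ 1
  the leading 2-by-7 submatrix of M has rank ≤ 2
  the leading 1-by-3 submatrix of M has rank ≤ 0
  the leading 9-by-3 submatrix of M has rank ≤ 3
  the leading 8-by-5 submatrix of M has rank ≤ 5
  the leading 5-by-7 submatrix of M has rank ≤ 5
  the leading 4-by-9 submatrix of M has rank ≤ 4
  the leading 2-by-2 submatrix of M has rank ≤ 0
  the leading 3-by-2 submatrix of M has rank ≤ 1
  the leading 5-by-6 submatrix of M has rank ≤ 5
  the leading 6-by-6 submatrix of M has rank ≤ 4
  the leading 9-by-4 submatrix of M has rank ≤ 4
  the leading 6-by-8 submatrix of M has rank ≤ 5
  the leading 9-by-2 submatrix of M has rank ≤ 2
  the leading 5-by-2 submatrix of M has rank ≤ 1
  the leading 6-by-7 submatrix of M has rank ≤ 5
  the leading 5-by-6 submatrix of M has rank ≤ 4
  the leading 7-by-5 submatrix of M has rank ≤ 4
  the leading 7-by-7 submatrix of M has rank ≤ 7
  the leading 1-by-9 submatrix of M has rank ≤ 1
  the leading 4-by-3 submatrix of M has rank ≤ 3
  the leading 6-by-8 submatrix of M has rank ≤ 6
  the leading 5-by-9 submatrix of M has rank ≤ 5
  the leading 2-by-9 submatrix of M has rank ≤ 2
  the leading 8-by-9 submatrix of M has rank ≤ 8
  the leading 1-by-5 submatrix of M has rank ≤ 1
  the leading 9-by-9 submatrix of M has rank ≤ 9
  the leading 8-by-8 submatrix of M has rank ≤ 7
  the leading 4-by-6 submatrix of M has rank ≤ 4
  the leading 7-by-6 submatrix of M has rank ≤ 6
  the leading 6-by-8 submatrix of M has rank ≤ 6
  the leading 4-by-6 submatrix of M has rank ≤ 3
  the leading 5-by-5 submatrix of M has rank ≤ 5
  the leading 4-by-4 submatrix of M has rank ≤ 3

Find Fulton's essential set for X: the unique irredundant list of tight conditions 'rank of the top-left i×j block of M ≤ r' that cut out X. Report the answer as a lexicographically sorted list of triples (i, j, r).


Recovering R(i,j) via the rank-extension bound from the 37 conditions:

  0  0  0  1  1  1  1  1  1
  0  0  1  2  2  2  2  2  2
  1  1  2  3  3  3  3  3  3
  1  1  2  3  3  3  4  4  4
  1  1  2  3  4  4  5  5  5
  1  1  2  3  4  4  5  5  6
  1  1  2  3  4  5  6  6  7
  1  2  3  4  5  6  7  7  8
  1  2  3  4  5  6  7  8  9

giving w = (4, 3, 1, 7, 5, 9, 6, 2, 8) via Δ²R.

6 SE-corners of the 13-cell Rothe diagram give Ess(w):

[(1, 3, 0), (2, 2, 0), (4, 6, 3), (6, 6, 4), (6, 8, 5), (7, 2, 1)]


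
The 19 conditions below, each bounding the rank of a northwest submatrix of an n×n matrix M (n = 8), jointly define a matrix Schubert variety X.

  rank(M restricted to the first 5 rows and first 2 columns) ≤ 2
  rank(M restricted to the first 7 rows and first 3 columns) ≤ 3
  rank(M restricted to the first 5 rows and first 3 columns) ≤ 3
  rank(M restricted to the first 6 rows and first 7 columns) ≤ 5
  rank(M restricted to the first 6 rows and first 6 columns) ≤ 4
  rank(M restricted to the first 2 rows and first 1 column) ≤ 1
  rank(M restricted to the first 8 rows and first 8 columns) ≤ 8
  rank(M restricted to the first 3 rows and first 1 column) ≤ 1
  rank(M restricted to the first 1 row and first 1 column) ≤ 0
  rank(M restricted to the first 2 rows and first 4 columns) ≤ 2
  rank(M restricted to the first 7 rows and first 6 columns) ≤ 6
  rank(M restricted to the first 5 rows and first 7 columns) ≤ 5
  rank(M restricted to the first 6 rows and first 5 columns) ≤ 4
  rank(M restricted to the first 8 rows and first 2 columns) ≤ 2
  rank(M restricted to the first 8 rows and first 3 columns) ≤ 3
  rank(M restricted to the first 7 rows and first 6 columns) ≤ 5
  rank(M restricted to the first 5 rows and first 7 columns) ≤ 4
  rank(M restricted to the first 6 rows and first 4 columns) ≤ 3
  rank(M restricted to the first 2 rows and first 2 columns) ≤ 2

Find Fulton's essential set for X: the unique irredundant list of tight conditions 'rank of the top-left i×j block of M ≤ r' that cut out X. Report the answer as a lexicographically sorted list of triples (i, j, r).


Rank table r_w(8×8) implied by the 19 constraints:

  0 1 1 1 1 1 1 1
  1 2 2 2 2 2 2 2
  1 2 3 3 3 3 3 3
  1 2 3 3 4 4 4 4
  1 2 3 3 4 4 4 5
  1 2 3 3 4 4 5 6
  1 2 3 4 5 5 6 7
  1 2 3 4 5 6 7 8

hence w(1..8) = (2, 1, 3, 5, 8, 7, 4, 6).

D(w) has 7 cells with 4 SE-corners; essential set:

[(1, 1, 0), (5, 7, 4), (6, 4, 3), (6, 6, 4)]


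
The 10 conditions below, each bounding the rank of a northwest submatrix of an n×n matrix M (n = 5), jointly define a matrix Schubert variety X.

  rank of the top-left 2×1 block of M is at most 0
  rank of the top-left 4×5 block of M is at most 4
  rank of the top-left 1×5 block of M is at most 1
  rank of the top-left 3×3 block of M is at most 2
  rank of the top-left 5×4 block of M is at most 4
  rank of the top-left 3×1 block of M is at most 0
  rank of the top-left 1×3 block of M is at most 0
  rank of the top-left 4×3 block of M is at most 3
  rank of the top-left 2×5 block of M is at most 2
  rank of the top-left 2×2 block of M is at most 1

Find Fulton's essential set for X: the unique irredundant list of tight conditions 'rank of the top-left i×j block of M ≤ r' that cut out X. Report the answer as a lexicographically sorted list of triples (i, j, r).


Rank table r_w(5×5) implied by the 10 constraints:

  0, 0, 0, 1, 1
  0, 1, 1, 2, 2
  0, 1, 2, 3, 3
  1, 2, 3, 4, 4
  1, 2, 3, 4, 5

reading off 1-entries of Δ²R: w = (4, 2, 3, 1, 5).

D(w) has 5 cells with 2 SE-corners; essential set:

[(1, 3, 0), (3, 1, 0)]


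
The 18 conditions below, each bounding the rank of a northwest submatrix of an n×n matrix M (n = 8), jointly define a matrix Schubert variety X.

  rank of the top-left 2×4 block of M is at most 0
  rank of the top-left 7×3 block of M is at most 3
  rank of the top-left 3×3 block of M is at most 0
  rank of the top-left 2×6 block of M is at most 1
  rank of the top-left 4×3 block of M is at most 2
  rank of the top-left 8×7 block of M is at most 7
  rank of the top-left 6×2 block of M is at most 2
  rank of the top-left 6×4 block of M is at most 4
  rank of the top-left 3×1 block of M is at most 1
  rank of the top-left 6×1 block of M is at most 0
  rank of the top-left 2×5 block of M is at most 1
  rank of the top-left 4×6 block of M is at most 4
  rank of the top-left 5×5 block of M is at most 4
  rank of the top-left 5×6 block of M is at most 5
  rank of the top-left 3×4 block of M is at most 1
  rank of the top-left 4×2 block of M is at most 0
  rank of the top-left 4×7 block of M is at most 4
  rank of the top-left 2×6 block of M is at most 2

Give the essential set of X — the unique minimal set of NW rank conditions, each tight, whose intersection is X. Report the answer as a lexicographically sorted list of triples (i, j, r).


Recovering R(i,j) via the rank-extension bound from the 18 conditions:

  0 | 0 | 0 | 0 | 1 | 1 | 1 | 1
  0 | 0 | 0 | 0 | 1 | 1 | 2 | 2
  0 | 0 | 0 | 1 | 2 | 2 | 3 | 3
  0 | 0 | 1 | 2 | 3 | 3 | 4 | 4
  0 | 1 | 2 | 3 | 4 | 4 | 5 | 5
  0 | 1 | 2 | 3 | 4 | 5 | 6 | 6
  1 | 2 | 3 | 4 | 5 | 6 | 7 | 7
  1 | 2 | 3 | 4 | 5 | 6 | 7 | 8

so w = (5, 7, 4, 3, 2, 6, 1, 8).

Fulton essential set (5 of the 16 Rothe cells):

[(2, 4, 0), (2, 6, 1), (3, 3, 0), (4, 2, 0), (6, 1, 0)]


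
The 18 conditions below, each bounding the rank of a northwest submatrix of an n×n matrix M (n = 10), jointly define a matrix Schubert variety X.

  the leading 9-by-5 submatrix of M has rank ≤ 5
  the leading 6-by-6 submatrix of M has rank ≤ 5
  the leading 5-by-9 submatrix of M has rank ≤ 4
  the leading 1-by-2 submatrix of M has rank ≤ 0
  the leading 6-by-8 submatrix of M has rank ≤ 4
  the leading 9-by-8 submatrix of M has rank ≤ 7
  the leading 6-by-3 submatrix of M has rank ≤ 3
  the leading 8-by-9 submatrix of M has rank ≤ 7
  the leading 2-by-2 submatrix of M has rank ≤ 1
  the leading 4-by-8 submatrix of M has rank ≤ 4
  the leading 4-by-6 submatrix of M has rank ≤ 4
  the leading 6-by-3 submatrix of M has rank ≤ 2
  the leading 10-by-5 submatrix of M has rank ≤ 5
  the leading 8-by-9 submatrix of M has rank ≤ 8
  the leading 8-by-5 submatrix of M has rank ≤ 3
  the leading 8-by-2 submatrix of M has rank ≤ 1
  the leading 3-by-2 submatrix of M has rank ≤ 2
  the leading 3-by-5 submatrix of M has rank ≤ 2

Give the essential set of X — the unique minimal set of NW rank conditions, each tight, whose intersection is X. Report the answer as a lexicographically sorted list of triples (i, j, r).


Computing R[i][j] = min implied NW-rank bound (n=10, 18 conditions):

  i=1: 0, 0, 1, 1, 1, 1, 1, 1, 1, 1
  i=2: 1, 1, 2, 2, 2, 2, 2, 2, 2, 2
  i=3: 1, 1, 2, 2, 2, 3, 3, 3, 3, 3
  i=4: 1, 1, 2, 3, 3, 4, 4, 4, 4, 4
  i=5: 1, 1, 2, 3, 3, 4, 4, 4, 4, 5
  i=6: 1, 1, 2, 3, 3, 4, 4, 4, 5, 6
  i=7: 1, 1, 2, 3, 3, 4, 5, 5, 6, 7
  i=8: 1, 1, 2, 3, 3, 4, 5, 6, 7, 8
  i=9: 1, 2, 3, 4, 4, 5, 6, 7, 8, 9
  i=10: 1, 2, 3, 4, 5, 6, 7, 8, 9, 10

so w = (3, 1, 6, 4, 10, 9, 7, 8, 2, 5).

D(w) has 19 cells with 6 SE-corners; essential set:

[(1, 2, 0), (3, 5, 2), (5, 9, 4), (6, 8, 4), (8, 2, 1), (8, 5, 3)]


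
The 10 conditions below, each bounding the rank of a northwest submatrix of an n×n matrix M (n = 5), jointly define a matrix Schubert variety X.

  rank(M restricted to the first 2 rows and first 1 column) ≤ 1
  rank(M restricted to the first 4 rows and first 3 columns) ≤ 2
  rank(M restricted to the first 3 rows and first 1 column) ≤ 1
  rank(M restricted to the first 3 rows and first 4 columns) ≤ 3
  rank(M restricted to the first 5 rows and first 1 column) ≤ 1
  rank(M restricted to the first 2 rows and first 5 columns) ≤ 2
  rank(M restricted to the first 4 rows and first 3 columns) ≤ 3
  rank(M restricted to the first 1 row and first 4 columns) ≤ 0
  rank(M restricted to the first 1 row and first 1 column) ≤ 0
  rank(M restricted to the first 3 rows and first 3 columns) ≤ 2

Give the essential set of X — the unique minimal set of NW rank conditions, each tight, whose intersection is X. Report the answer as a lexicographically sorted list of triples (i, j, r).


Propagating the 10 rank bounds to every northwest block:

  row 1: 0 | 0 | 0 | 0 | 1
  row 2: 1 | 1 | 1 | 1 | 2
  row 3: 1 | 2 | 2 | 2 | 3
  row 4: 1 | 2 | 2 | 3 | 4
  row 5: 1 | 2 | 3 | 4 | 5

reading off 1-entries of Δ²R: w = (5, 1, 2, 4, 3).

ℓ(w)=5; the 2 essential cells (i,j,r):

[(1, 4, 0), (4, 3, 2)]


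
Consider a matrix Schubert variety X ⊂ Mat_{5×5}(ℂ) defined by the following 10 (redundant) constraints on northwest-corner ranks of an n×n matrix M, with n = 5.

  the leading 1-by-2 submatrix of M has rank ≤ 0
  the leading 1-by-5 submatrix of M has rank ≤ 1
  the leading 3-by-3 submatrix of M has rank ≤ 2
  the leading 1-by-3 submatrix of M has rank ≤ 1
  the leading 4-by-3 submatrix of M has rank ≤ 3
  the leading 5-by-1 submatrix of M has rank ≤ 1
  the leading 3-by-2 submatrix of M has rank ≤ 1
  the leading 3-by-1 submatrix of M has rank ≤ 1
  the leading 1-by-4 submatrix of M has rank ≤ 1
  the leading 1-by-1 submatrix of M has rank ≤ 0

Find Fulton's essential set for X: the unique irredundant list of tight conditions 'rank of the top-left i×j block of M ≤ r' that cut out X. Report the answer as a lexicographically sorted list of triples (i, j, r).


Recovering R(i,j) via the rank-extension bound from the 10 conditions:

  row 1: 0 0 1 1 1
  row 2: 1 1 2 2 2
  row 3: 1 1 2 3 3
  row 4: 1 2 3 4 4
  row 5: 1 2 3 4 5

hence w(1..5) = (3, 1, 4, 2, 5).

Rothe diagram D(w) (3 cells), 2 SE-corners (essential conditions):

[(1, 2, 0), (3, 2, 1)]


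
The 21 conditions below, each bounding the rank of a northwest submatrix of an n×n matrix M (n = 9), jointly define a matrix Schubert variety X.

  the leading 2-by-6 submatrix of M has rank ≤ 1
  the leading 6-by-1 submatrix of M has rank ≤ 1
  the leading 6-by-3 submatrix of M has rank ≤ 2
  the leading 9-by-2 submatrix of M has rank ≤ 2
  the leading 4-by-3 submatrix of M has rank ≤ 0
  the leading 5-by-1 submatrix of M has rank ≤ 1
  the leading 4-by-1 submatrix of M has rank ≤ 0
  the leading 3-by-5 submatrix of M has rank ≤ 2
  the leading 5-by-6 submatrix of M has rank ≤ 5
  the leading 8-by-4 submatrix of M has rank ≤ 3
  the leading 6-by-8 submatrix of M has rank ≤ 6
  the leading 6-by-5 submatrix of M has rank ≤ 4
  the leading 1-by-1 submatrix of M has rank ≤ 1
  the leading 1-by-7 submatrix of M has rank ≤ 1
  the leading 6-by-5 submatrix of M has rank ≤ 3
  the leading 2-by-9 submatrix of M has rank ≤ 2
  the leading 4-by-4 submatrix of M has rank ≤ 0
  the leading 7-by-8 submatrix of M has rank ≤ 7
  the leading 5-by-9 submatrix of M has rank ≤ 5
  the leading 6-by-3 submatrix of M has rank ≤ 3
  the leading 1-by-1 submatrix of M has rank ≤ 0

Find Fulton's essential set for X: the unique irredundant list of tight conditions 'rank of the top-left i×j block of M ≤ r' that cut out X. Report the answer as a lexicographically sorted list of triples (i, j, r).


The tightest implied rank at each (i,j), from the 21 conditions:

  R[1]: 0, 0, 0, 0, 1, 1, 1, 1, 1
  R[2]: 0, 0, 0, 0, 1, 1, 2, 2, 2
  R[3]: 0, 0, 0, 0, 1, 2, 3, 3, 3
  R[4]: 0, 0, 0, 0, 1, 2, 3, 4, 4
  R[5]: 1, 1, 1, 1, 2, 3, 4, 5, 5
  R[6]: 1, 2, 2, 2, 3, 4, 5, 6, 6
  R[7]: 1, 2, 3, 3, 4, 5, 6, 7, 7
  R[8]: 1, 2, 3, 3, 4, 5, 6, 7, 8
  R[9]: 1, 2, 3, 4, 5, 6, 7, 8, 9

so w = (5, 7, 6, 8, 1, 2, 3, 9, 4).

ℓ(w)=18; the 3 essential cells (i,j,r):

[(2, 6, 1), (4, 4, 0), (8, 4, 3)]


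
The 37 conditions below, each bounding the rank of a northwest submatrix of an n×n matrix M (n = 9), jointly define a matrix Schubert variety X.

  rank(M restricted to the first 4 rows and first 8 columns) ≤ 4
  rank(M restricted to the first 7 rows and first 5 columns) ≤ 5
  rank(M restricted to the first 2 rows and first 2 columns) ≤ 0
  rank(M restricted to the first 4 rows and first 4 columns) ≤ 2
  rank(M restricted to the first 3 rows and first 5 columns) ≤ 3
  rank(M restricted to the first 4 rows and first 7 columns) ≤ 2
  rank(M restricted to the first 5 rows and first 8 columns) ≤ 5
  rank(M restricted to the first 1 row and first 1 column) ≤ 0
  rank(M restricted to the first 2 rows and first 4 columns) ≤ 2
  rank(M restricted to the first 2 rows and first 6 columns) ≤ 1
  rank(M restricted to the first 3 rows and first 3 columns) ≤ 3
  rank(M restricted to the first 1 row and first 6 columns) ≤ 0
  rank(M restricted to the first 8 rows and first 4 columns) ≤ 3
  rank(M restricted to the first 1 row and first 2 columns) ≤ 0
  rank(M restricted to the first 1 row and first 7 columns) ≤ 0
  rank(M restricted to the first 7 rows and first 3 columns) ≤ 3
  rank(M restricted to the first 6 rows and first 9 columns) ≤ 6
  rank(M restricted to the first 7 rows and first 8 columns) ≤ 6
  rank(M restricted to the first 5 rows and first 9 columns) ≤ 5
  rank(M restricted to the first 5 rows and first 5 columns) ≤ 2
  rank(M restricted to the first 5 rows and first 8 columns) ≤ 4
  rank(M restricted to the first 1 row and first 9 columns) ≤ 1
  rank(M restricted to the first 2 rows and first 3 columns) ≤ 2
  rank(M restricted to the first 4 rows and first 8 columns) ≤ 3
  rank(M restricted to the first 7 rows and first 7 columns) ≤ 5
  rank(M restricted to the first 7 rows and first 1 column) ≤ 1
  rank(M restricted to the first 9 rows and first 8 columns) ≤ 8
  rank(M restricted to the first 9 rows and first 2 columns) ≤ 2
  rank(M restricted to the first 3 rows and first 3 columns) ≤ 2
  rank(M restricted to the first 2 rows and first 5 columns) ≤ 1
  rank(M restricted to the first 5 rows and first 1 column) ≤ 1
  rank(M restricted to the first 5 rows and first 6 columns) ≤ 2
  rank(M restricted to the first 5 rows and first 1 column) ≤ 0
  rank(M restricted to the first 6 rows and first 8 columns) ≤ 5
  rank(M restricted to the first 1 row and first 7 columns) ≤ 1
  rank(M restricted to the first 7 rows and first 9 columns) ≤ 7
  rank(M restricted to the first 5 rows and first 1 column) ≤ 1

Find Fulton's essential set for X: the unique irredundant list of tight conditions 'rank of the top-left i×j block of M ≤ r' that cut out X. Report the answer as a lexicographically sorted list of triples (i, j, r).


Recovering R(i,j) via the rank-extension bound from the 37 conditions:

  i=1: 0, 0, 0, 0, 0, 0, 0, 1, 1
  i=2: 0, 0, 1, 1, 1, 1, 1, 2, 2
  i=3: 0, 1, 2, 2, 2, 2, 2, 3, 3
  i=4: 0, 1, 2, 2, 2, 2, 2, 3, 4
  i=5: 0, 1, 2, 2, 2, 2, 3, 4, 5
  i=6: 1, 2, 3, 3, 3, 3, 4, 5, 6
  i=7: 1, 2, 3, 3, 4, 4, 5, 6, 7
  i=8: 1, 2, 3, 3, 4, 5, 6, 7, 8
  i=9: 1, 2, 3, 4, 5, 6, 7, 8, 9

the unique w with this rank table is (8, 3, 2, 9, 7, 1, 5, 6, 4).

6 SE-corners of the 21-cell Rothe diagram give Ess(w):

[(1, 7, 0), (2, 2, 0), (4, 7, 2), (5, 1, 0), (5, 6, 2), (8, 4, 3)]
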